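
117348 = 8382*14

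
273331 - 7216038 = -6942707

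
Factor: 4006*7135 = 2^1*5^1*1427^1*2003^1 = 28582810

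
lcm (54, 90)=270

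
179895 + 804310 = 984205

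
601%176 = 73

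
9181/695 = 13 + 146/695 ≈ 13.21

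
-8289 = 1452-9741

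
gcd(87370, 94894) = 2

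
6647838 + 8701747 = 15349585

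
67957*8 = 543656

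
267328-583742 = -316414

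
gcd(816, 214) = 2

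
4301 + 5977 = 10278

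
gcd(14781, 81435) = 3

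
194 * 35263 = 6841022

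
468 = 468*1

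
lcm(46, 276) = 276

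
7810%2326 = 832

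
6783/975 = 6 + 311/325 ≈ 6.96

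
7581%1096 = 1005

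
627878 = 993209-365331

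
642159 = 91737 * 7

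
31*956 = 29636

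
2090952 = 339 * 6168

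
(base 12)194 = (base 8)400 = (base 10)256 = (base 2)100000000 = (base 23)b3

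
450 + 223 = 673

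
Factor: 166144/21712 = 2^4*11^1*23^(-1) = 176/23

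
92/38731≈0.00238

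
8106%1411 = 1051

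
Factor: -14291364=-1 * 2^2 * 3^1 * 1190947^1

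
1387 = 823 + 564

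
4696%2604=2092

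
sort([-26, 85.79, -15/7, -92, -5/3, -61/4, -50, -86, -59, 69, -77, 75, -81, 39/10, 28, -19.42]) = [-92, -86, -81, -77, -59, -50, -26, -19.42, -61/4, -15/7, -5/3, 39/10, 28, 69, 75, 85.79]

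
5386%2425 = 536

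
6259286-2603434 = 3655852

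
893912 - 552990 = 340922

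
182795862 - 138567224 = 44228638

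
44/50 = 22/25 = 0.88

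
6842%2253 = 83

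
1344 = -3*(-448)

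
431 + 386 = 817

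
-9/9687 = -3/3229 ≈ -0.000929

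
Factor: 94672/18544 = 19^(-1) * 97^1 = 97/19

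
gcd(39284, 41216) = 644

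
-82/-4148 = 41/2074 ≈ 0.0198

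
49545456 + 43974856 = 93520312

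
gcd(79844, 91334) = 2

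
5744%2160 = 1424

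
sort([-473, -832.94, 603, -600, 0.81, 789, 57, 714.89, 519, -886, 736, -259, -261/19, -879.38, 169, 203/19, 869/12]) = [-886, -879.38, -832.94, -600, -473, -259, -261/19, 0.81, 203/19, 57, 869/12, 169, 519, 603, 714.89, 736, 789]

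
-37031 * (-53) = 1962643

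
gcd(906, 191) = 1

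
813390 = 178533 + 634857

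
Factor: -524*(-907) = 2^2*131^1*907^1 = 475268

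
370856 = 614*604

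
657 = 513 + 144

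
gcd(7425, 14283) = 27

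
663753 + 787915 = 1451668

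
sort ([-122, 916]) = [-122, 916]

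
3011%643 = 439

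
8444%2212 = 1808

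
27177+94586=121763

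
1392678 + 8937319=10329997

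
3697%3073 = 624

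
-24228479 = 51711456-75939935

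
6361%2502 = 1357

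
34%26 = 8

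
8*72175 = 577400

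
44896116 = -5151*(-8716)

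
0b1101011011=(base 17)2g9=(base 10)859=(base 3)1011211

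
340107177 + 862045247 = 1202152424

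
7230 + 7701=14931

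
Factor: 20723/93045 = 3^(-1)*5^(-1)*17^1*23^1*53^1*6203^(-1)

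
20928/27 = 775 + 1/9 ≈ 775.11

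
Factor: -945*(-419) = 3^3*5^1*7^1*419^1 = 395955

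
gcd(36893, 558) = 1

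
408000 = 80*5100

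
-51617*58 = -2993786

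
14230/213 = 66 + 172/213 ≈ 66.81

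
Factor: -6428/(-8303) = 2^2*19^(-2)*23^(-1)*1607^1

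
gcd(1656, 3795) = 69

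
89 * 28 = 2492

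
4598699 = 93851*49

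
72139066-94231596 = -22092530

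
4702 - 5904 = -1202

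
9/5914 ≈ 0.00152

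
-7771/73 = -106 - 33/73 ≈ -106.45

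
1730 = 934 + 796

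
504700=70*7210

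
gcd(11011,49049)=1001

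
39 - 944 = -905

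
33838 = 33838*1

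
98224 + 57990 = 156214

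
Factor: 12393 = 3^6*17^1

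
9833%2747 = 1592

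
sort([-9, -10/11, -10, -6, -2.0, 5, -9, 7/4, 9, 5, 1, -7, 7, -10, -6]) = [-10, -10, -9, -9, -7, -6, -6, -2.0, -10/11, 1, 7/4, 5, 5, 7, 9]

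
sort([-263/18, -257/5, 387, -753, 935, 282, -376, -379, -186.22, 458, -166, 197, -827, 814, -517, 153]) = [-827, -753, -517, -379, -376, -186.22, -166, -257/5, -263/18, 153, 197, 282, 387, 458, 814, 935]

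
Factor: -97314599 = -1*19^1*5121821^1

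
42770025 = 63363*675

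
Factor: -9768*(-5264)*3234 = 2^8*3^2*7^3*11^2*37^1*47^1 = 166288243968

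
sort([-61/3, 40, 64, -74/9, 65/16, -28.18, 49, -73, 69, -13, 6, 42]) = [-73, -28.18, -61/3, -13, -74/9, 65/16, 6, 40, 42, 49, 64, 69]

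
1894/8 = 236 + 3/4 = 236.75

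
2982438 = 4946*603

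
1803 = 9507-7704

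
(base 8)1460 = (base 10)816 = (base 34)o0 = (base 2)1100110000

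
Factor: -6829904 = -1 * 2^4 * 37^1 * 83^1 * 139^1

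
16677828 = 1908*8741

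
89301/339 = 29767/113 ≈ 263.42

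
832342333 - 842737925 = -10395592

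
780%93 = 36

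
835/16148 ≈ 0.0517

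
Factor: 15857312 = 2^5*37^1*59^1*227^1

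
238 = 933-695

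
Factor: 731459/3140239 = 17^2*421^(-1)*2531^1*7459^(-1)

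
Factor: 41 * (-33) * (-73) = 3^1 * 11^1 * 41^1 * 73^1 = 98769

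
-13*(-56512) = 734656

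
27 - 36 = -9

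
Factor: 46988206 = 2^1*1811^1*12973^1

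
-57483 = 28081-85564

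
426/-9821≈-0.0434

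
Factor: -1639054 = -1*2^1*19^1*43133^1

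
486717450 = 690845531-204128081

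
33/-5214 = -1/158 ≈ -0.00633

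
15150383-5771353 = 9379030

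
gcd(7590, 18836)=2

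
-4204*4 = -16816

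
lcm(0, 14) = 0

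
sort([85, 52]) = [52, 85]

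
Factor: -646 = -1 * 2^1 * 17^1 * 19^1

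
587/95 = 6 + 17/95 ≈ 6.18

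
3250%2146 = 1104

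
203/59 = 3 + 26/59 ≈ 3.44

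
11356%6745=4611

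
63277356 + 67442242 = 130719598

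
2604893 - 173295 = 2431598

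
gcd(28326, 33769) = 1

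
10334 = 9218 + 1116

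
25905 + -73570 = -47665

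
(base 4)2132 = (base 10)158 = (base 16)9e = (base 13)c2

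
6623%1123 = 1008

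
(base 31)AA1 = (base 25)FLL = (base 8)23301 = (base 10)9921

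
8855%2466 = 1457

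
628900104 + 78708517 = 707608621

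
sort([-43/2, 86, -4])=[-43/2, -4, 86]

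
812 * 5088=4131456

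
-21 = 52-73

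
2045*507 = 1036815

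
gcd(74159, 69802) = 1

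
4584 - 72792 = -68208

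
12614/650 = 6307/325≈19.41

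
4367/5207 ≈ 0.839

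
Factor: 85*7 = 5^1*7^1*17^1 = 595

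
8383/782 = 10 + 563/782 ≈ 10.72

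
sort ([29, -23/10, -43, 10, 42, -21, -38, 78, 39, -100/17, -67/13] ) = [-43, -38, -21, -100/17, -67/13, -23/10, 10, 29, 39, 42, 78] 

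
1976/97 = 20+36/97 ≈ 20.37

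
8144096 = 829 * 9824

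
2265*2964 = 6713460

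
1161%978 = 183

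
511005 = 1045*489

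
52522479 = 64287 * 817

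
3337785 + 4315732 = 7653517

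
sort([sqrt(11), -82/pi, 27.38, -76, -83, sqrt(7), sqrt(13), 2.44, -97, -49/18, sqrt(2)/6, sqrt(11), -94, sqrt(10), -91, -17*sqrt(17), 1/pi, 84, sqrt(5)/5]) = [-97, -94, -91, -83, -76, -17*sqrt(17), -82/pi, -49/18, sqrt(2)/6, 1/pi, sqrt(5)/5, 2.44, sqrt(7), sqrt(10), sqrt(11), sqrt(11), sqrt(13), 27.38, 84]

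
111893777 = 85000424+26893353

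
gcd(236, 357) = 1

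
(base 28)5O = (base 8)244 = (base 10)164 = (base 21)7H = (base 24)6K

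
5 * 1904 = 9520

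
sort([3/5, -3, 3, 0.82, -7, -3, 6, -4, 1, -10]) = [-10, -7, -4, -3, -3, 3/5, 0.82, 1, 3, 6]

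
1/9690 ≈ 0.000103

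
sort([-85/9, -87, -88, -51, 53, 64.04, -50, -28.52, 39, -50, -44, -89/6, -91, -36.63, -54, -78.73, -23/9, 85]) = [-91, -88, -87, -78.73, -54, -51, -50, -50, -44, -36.63, -28.52, -89/6, -85/9, -23/9, 39, 53, 64.04, 85]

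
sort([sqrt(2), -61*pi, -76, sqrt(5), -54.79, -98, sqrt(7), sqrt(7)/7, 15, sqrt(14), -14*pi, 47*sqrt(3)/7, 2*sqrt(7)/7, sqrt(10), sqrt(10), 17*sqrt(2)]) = [-61*pi, -98, -76, -54.79, -14*pi, sqrt(7)/7, 2*sqrt(7)/7, sqrt(2), sqrt(5), sqrt(7), sqrt(10), sqrt(10), sqrt(14), 47*sqrt(3)/7, 15, 17*sqrt(2)]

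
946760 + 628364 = 1575124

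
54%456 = 54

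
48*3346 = 160608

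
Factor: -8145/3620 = -1 * 2^(-2) * 3^2 = -9/4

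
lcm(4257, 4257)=4257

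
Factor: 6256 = 2^4*17^1*23^1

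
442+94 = 536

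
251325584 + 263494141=514819725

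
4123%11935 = 4123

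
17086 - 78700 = -61614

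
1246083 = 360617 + 885466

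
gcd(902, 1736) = 2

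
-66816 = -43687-23129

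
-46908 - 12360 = -59268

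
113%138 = 113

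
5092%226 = 120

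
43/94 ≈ 0.457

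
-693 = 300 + -993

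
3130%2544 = 586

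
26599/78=341+1/78 ≈ 341.01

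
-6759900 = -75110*90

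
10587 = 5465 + 5122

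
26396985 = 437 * 60405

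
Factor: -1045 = -1 * 5^1 * 11^1 * 19^1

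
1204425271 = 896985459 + 307439812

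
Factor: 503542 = 2^1*13^1*107^1*181^1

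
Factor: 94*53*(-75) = -1*2^1*3^1*5^2*47^1*53^1 = -373650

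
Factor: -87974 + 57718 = -1 * 2^4 * 31^1 * 61^1 = -30256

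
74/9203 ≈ 0.00804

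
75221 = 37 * 2033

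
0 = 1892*0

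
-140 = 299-439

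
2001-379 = 1622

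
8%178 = 8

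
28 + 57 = 85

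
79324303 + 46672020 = 125996323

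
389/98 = 3 + 95/98 ≈ 3.97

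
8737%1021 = 569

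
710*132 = 93720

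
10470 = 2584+7886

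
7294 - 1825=5469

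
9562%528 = 58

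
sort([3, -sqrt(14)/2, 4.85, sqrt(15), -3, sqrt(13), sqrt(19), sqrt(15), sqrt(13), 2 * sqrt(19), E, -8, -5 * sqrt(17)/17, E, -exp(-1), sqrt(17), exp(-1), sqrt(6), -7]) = [-8, -7, -3, -sqrt(14)/2, -5 * sqrt(17)/17, -exp(-1), exp(-1), sqrt(6), E, E, 3, sqrt(13), sqrt(13), sqrt(15), sqrt(15), sqrt(17), sqrt(19), 4.85, 2 * sqrt(19)]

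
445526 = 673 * 662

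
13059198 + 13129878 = 26189076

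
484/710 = 242/355 ≈ 0.682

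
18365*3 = 55095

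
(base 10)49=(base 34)1f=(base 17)2f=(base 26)1n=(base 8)61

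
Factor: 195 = 3^1*5^1*13^1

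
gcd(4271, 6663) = 1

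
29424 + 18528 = 47952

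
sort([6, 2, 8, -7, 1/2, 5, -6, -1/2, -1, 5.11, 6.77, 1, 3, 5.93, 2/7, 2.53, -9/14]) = [-7, -6, -1, -9/14, -1/2, 2/7, 1/2, 1, 2, 2.53, 3, 5, 5.11, 5.93, 6, 6.77, 8]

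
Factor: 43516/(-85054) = -1 * 2^1 * 11^1 * 43^(-1) = -22/43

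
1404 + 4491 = 5895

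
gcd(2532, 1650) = 6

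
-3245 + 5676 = 2431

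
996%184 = 76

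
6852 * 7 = 47964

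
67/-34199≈-0.00196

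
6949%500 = 449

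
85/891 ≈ 0.0954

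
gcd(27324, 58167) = 207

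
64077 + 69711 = 133788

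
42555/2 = 21277 + 1/2 = 21277.50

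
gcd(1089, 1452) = 363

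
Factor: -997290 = -1*2^1*3^2*5^1*7^1*1583^1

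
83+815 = 898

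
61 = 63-2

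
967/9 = 107 + 4/9≈107.44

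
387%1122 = 387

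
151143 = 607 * 249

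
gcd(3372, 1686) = 1686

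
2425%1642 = 783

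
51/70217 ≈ 0.000726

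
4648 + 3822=8470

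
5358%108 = 66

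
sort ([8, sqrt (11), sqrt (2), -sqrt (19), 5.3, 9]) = [-sqrt (19), sqrt (2), sqrt (11), 5.3, 8, 9]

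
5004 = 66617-61613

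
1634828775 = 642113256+992715519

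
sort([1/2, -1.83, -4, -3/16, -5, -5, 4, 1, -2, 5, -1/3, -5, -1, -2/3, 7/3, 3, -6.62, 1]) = [-6.62, -5, -5, -5, -4, -2, -1.83, -1, -2/3, -1/3, -3/16, 1/2, 1, 1, 7/3, 3, 4, 5]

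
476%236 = 4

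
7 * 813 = 5691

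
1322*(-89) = -117658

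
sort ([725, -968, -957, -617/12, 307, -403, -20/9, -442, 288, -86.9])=[-968, -957, -442, -403, -86.9, -617/12, -20/9, 288, 307, 725]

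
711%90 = 81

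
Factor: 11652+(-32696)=-1*2^2*5261^1=-21044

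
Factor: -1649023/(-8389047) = 3^(-1)*37^(-1)*75577^(-1)*1649023^1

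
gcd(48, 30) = 6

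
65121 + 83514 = 148635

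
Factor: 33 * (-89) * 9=-1 * 3^3 * 11^1 * 89^1=-26433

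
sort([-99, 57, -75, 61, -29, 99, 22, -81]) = [-99, -81, -75, -29, 22, 57, 61, 99]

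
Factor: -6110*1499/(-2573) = 2^1*5^1*13^1*31^(-1)*47^1*83^(-1)*1499^1 = 9158890/2573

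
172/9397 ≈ 0.0183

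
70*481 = 33670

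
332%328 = 4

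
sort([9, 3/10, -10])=[-10, 3/10, 9]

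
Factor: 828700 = 2^2 * 5^2 * 8287^1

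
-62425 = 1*(-62425)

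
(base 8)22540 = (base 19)179b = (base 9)14111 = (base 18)1b9a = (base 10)9568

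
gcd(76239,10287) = 9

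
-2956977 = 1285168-4242145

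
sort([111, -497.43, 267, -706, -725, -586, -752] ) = [-752, -725, -706, -586, -497.43, 111, 267] 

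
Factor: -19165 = -1*5^1*3833^1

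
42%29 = 13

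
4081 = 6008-1927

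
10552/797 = 13+191/797 ≈ 13.24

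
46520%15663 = 15194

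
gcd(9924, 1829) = 1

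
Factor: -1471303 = -1*19^1*211^1*367^1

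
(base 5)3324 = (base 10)464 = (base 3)122012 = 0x1d0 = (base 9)565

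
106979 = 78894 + 28085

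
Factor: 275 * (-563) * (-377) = 5^2 * 11^1 * 13^1 * 29^1 * 563^1 = 58369025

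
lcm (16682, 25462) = 483778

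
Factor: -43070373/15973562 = -1 * 2^(-1) * 3^4 * 11^(-1) * 257^1 * 2069^1 * 726071^(-1)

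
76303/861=88 + 535/861 ≈ 88.62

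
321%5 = 1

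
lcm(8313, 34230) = 581910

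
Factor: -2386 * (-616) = 2^4 * 7^1 * 11^1 * 1193^1 = 1469776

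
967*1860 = 1798620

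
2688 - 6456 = -3768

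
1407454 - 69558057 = -68150603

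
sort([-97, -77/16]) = [-97, -77/16]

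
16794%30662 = 16794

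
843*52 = 43836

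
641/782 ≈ 0.820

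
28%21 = 7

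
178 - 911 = -733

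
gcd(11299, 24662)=1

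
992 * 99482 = 98686144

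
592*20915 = 12381680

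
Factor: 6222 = 2^1*3^1*17^1*61^1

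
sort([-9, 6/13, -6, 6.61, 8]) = [-9, -6, 6/13, 6.61, 8]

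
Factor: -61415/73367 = -1 * 5^1 * 7^(-1) * 47^(-1) * 71^1 * 173^1 * 223^(-1)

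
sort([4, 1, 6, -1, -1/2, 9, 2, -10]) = [-10, -1, -1/2, 1, 2, 4, 6, 9]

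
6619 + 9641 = 16260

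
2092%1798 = 294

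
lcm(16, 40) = 80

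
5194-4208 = 986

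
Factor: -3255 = -1 * 3^1 * 5^1 * 7^1 * 31^1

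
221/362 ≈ 0.610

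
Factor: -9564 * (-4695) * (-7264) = -1 * 2^7 * 3^2 * 5^1 * 227^1 * 313^1 * 797^1 = -326175246720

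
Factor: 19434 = 2^1*3^1*41^1*79^1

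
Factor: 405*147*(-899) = -1*3^5*5^1*7^2*29^1*31^1 = -53521965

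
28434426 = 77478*367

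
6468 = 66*98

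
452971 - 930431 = -477460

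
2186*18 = 39348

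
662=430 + 232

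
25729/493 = 52 + 93/493 ≈ 52.19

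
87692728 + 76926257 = 164618985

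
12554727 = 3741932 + 8812795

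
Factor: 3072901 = 13^1*236377^1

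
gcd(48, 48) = 48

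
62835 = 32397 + 30438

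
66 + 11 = 77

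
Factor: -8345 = -1*5^1*1669^1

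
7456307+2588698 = 10045005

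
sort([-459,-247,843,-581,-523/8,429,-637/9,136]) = [-581,-459,-247,-637/9,-523/8,136,429,843]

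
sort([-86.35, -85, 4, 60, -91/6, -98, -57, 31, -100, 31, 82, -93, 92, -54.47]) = [-100, -98, -93, -86.35, -85, -57, -54.47, -91/6, 4, 31, 31, 60, 82, 92]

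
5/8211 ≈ 0.000609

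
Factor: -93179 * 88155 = -1 * 3^3 * 5^1 * 653^1 * 93179^1 = -8214194745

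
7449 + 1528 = 8977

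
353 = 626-273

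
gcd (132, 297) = 33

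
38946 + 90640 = 129586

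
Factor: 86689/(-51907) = -1 * 51907^(-1) * 86689^1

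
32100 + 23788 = 55888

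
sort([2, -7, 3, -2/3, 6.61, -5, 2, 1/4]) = [-7, -5, -2/3, 1/4, 2, 2, 3, 6.61]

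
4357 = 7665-3308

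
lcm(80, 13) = 1040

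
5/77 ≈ 0.0649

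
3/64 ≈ 0.0469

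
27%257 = 27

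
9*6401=57609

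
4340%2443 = 1897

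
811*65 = 52715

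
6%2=0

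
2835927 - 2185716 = 650211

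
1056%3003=1056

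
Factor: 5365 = 5^1 * 29^1 * 37^1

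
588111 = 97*6063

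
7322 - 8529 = -1207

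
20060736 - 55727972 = -35667236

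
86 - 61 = 25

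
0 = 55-55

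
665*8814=5861310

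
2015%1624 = 391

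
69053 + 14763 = 83816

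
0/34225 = 0 = 0.00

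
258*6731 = 1736598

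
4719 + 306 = 5025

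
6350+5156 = 11506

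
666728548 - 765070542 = -98341994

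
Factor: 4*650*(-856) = -1*2^6*5^2*13^1*107^1 = -2225600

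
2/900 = 1/450 ≈ 0.00222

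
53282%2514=488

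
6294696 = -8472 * (-743)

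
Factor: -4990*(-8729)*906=2^2*3^1*5^1*7^1*29^1*43^1*151^1*499^1=39463285260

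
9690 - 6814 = 2876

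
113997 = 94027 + 19970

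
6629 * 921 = 6105309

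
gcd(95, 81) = 1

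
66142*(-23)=-1521266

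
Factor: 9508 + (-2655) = 7^1*11^1*89^1 = 6853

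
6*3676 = 22056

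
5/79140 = 1/15828 ≈ 0.0000632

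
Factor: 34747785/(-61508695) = -1 * 3^6 * 859^(-1) * 9533^1 * 14321^(-1) = -6949557/12301739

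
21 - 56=-35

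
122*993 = 121146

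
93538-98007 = -4469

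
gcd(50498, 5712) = 14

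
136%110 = 26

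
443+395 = 838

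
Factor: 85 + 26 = 3^1*37^1 = 111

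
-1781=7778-9559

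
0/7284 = 0 = 0.00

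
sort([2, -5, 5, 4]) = [-5, 2, 4, 5]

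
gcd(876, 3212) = 292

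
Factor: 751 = 751^1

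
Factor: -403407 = -1*3^3*67^1*223^1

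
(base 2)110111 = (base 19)2h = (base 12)47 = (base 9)61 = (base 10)55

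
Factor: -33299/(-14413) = 29^(-1)*67^1 = 67/29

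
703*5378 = 3780734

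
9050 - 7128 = 1922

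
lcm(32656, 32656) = 32656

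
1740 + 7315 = 9055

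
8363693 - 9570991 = -1207298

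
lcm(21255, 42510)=42510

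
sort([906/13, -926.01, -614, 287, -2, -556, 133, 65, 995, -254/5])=[-926.01, -614, -556, -254/5, -2, 65, 906/13, 133, 287, 995]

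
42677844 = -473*(-90228)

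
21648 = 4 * 5412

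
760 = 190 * 4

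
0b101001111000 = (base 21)61d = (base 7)10546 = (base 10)2680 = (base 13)12b2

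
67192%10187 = 6070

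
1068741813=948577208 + 120164605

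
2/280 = 1/140 ≈ 0.00714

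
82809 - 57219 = 25590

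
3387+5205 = 8592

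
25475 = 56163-30688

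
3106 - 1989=1117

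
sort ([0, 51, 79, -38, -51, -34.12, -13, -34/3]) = [-51, -38, -34.12, -13, -34/3, 0, 51, 79]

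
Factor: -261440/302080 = -1 * 2^(-4) * 19^1 * 43^1 * 59^(-1) = -817/944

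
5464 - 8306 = -2842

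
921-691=230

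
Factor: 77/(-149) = -1*7^1*11^1*149^(-1)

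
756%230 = 66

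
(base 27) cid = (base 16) 241f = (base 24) g17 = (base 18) 1a9d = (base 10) 9247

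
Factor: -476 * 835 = -1 * 2^2 * 5^1 * 7^1 * 17^1 * 167^1 = -397460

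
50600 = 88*575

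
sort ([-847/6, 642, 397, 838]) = [-847/6, 397, 642, 838]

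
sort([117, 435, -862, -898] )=[-898, -862, 117, 435] 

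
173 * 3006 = 520038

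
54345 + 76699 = 131044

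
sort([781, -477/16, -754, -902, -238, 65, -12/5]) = [-902, -754, -238, -477/16, -12/5, 65, 781]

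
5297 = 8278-2981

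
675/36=75/4=18.75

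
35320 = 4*8830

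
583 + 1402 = 1985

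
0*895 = 0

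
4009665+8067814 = 12077479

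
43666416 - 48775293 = -5108877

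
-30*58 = -1740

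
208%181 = 27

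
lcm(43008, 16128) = 129024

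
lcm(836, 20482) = 40964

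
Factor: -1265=-1*5^1*11^1*23^1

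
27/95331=9/31777 ≈ 0.000283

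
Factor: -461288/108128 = -1*2^ (-2)*23^2*31^ (-1) = -529/124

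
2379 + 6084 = 8463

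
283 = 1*283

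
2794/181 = 15 + 79/181 ≈ 15.44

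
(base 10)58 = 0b111010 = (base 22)2e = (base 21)2g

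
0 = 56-56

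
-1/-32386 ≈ 0.0000309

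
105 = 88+17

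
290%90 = 20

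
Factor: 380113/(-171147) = -1*3^(-1)*89^(-1)*593^1 = -593/267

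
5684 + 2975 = 8659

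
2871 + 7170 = 10041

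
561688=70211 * 8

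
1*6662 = 6662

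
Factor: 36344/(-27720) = -1 * 3^(-2) * 5^(-1) * 59^1 = -59/45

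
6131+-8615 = -2484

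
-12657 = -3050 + -9607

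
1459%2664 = 1459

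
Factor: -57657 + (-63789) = -1*2^1*3^3*13^1*173^1 = -121446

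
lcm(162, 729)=1458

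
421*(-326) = -137246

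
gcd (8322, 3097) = 19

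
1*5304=5304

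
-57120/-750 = 76 + 4/25 = 76.16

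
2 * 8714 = 17428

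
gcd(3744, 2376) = 72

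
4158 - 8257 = -4099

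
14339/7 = 2048+3/7 ≈ 2048.43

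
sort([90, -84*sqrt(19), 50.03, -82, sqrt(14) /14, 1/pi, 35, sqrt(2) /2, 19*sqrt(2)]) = [-84*sqrt(19), -82, sqrt(14) /14, 1/pi, sqrt(2) /2, 19*sqrt(2), 35, 50.03, 90]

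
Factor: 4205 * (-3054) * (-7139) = 2^1 * 3^1 * 5^1 * 11^2 * 29^2 * 59^1 * 509^1 = 91679537730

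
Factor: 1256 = 2^3 * 157^1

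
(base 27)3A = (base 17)56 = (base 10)91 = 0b1011011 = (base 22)43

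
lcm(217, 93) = 651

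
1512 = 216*7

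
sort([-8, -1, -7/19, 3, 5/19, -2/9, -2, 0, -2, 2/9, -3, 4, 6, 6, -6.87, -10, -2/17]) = [-10, -8, -6.87, -3, -2, -2, -1, -7/19, -2/9, -2/17, 0, 2/9, 5/19, 3, 4, 6, 6]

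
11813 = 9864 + 1949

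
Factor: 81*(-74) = -1*2^1*3^4*37^1 = -5994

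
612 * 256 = 156672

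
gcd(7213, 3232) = 1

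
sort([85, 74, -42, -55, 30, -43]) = [-55, -43, -42, 30, 74, 85]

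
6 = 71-65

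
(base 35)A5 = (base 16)163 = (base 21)GJ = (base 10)355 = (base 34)AF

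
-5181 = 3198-8379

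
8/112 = 1/14 ≈ 0.0714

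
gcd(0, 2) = 2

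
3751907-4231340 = -479433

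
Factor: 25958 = 2^1*12979^1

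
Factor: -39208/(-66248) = 7^(-2) * 29^1 = 29/49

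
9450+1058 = 10508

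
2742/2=1371=1371.00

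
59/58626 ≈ 0.00101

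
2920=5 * 584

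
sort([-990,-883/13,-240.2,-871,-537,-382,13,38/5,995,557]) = [-990,-871,-537,-382,-240.2,-883/13,38/5,13,557,995]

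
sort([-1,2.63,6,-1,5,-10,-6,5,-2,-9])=[-10,-9,-6,-2,-1,-1,2.63,5,5,6]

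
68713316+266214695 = 334928011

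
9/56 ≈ 0.161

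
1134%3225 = 1134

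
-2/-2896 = 1/1448 ≈ 0.000691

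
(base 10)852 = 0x354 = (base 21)1jc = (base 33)pr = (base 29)10b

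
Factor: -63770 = -1 * 2^1 * 5^1 * 7^1 * 911^1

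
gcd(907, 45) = 1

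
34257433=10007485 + 24249948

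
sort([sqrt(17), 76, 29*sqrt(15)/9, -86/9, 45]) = [-86/9, sqrt(17), 29*sqrt(15)/9, 45, 76]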